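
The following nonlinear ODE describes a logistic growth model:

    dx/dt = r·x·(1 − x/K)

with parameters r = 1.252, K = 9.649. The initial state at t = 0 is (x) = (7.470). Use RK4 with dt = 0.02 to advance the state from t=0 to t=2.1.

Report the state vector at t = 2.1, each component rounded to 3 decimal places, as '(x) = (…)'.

(x) = (9.450)

t=0.000: state=(7.470)
step 1 (dt=0.02): k1=(2.112), k2=(2.097), k3=(2.098), k4=(2.083); state += dt/6·(k1+2k2+2k3+k4)
t=0.020: state=(7.512)
t=0.040: state=(7.553)
t=0.060: state=(7.594)
continuing one RK4 step at a time; state shown every 5 steps (Δt=0.1):
t=0.100: state=(7.674)
t=0.200: state=(7.863)
t=0.300: state=(8.038)
t=0.400: state=(8.199)
t=0.500: state=(8.347)
t=0.600: state=(8.482)
t=0.700: state=(8.604)
t=0.800: state=(8.715)
t=0.900: state=(8.816)
t=1.000: state=(8.906)
t=1.100: state=(8.988)
t=1.200: state=(9.061)
t=1.300: state=(9.126)
t=1.400: state=(9.185)
t=1.500: state=(9.237)
t=1.600: state=(9.284)
t=1.700: state=(9.325)
t=1.800: state=(9.362)
t=1.900: state=(9.395)
t=2.000: state=(9.424)
t=2.100: state=(9.450)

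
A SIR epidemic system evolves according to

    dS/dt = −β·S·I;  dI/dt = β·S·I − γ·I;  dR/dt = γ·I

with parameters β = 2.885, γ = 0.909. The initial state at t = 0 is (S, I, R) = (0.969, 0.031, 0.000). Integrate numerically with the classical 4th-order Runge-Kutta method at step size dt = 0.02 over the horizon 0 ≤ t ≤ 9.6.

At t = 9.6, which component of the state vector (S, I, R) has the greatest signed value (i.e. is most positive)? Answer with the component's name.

t=0.000: state=(0.969, 0.031, 0.000)
step 1 (dt=0.02): k1=(-0.087, 0.058, 0.028), k2=(-0.088, 0.060, 0.029), k3=(-0.088, 0.060, 0.029), k4=(-0.090, 0.061, 0.029); state += dt/6·(k1+2k2+2k3+k4)
t=0.020: state=(0.967, 0.032, 0.001)
t=0.040: state=(0.965, 0.033, 0.001)
t=0.060: state=(0.964, 0.035, 0.002)
continuing one RK4 step at a time; state shown every 25 steps (Δt=0.5):
t=0.500: state=(0.901, 0.076, 0.023)
t=1.000: state=(0.762, 0.162, 0.076)
t=1.500: state=(0.558, 0.268, 0.174)
t=2.000: state=(0.360, 0.328, 0.312)
t=2.500: state=(0.225, 0.315, 0.461)
t=3.000: state=(0.148, 0.260, 0.592)
t=3.500: state=(0.106, 0.198, 0.696)
t=4.000: state=(0.083, 0.144, 0.773)
t=4.500: state=(0.070, 0.102, 0.828)
t=5.000: state=(0.062, 0.071, 0.867)
t=5.500: state=(0.057, 0.049, 0.894)
t=6.000: state=(0.053, 0.034, 0.913)
t=6.500: state=(0.051, 0.023, 0.926)
t=7.000: state=(0.050, 0.016, 0.934)
t=7.500: state=(0.049, 0.011, 0.940)
t=8.000: state=(0.048, 0.007, 0.944)
t=8.500: state=(0.048, 0.005, 0.947)
t=9.000: state=(0.048, 0.003, 0.949)
t=9.500: state=(0.047, 0.002, 0.950)
t=9.600: state=(0.047, 0.002, 0.950)
compare at T: S=0.047, I=0.002, R=0.950

largest component: R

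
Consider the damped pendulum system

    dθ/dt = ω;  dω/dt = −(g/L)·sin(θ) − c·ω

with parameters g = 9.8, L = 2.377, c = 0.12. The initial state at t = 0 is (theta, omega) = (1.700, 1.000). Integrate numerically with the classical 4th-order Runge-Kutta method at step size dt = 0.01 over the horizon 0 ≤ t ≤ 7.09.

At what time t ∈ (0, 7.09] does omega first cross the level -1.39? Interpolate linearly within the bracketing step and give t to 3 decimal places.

t=0.000: state=(1.700, 1.000)
step 1 (dt=0.01): k1=(1.000, -4.208), k2=(0.979, -4.203), k3=(0.979, -4.203), k4=(0.958, -4.198); state += dt/6·(k1+2k2+2k3+k4)
t=0.010: state=(1.710, 0.958)
t=0.020: state=(1.719, 0.916)
t=0.030: state=(1.728, 0.874)
continuing one RK4 step at a time; state shown every 25 steps (Δt=0.25):
t=0.250: state=(1.821, -0.022)
t=0.500: state=(1.692, -1.014)
t=0.590: state=(1.584, -1.371)
next step: t=0.600: state=(1.570, -1.411) — omega has crossed -1.39
linear interpolation between t=0.590 (-1.37139) and t=0.600 (-1.41094) → t≈0.595

t = 0.595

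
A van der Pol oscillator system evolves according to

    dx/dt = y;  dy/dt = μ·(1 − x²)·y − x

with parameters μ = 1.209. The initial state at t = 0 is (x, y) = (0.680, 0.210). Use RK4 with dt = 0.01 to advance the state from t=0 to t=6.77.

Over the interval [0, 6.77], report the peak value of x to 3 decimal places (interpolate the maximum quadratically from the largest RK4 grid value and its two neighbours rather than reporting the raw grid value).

max x = 2.002

t=0.000: state=(0.680, 0.210)
step 1 (dt=0.01): k1=(0.210, -0.544), k2=(0.207, -0.547), k3=(0.207, -0.547), k4=(0.205, -0.550); state += dt/6·(k1+2k2+2k3+k4)
t=0.010: state=(0.682, 0.205)
t=0.020: state=(0.684, 0.199)
t=0.030: state=(0.686, 0.193)
continuing one RK4 step at a time; state shown every 25 steps (Δt=0.25):
t=0.250: state=(0.714, 0.056)
t=0.500: state=(0.706, -0.127)
t=0.750: state=(0.648, -0.335)
t=1.000: state=(0.536, -0.573)
t=1.250: state=(0.358, -0.857)
t=1.500: state=(0.101, -1.209)
t=1.750: state=(-0.251, -1.611)
t=2.000: state=(-0.696, -1.903)
t=2.250: state=(-1.164, -1.736)
t=2.500: state=(-1.518, -1.050)
t=2.750: state=(-1.686, -0.327)
t=3.000: state=(-1.704, 0.140)
t=3.250: state=(-1.633, 0.405)
t=3.500: state=(-1.509, 0.579)
t=3.750: state=(-1.346, 0.731)
t=4.000: state=(-1.142, 0.907)
t=4.250: state=(-0.887, 1.151)
t=4.500: state=(-0.556, 1.521)
t=4.750: state=(-0.110, 2.078)
t=5.000: state=(0.491, 2.713)
t=5.250: state=(1.194, 2.713)
t=5.500: state=(1.744, 1.554)
t=5.750: state=(1.975, 0.395)
t=6.000: state=(1.993, -0.168)
t=6.250: state=(1.918, -0.402)
t=6.500: state=(1.801, -0.521)
t=6.750: state=(1.660, -0.612)
t=6.770: state=(1.647, -0.619)
largest grid value and its neighbours: x(5.890)=2.00184, x(5.900)=2.00193, x(5.910)=2.00183
parabola through these three points peaks at t≈5.900 with x≈2.00193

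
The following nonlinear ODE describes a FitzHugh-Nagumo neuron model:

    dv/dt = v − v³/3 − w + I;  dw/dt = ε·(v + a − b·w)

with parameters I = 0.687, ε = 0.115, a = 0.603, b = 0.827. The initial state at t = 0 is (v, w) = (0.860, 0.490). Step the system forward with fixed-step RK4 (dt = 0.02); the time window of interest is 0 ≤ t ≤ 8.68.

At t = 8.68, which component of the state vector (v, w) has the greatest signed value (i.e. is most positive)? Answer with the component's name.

largest component: w

t=0.000: state=(0.860, 0.490)
step 1 (dt=0.02): k1=(0.845, 0.122), k2=(0.846, 0.122), k3=(0.846, 0.122), k4=(0.847, 0.123); state += dt/6·(k1+2k2+2k3+k4)
t=0.020: state=(0.877, 0.492)
t=0.040: state=(0.894, 0.495)
t=0.060: state=(0.911, 0.497)
continuing one RK4 step at a time; state shown every 25 steps (Δt=0.5):
t=0.500: state=(1.265, 0.561)
t=1.000: state=(1.537, 0.649)
t=1.500: state=(1.647, 0.742)
t=2.000: state=(1.663, 0.835)
t=2.500: state=(1.640, 0.923)
t=3.000: state=(1.601, 1.005)
t=3.500: state=(1.556, 1.081)
t=4.000: state=(1.508, 1.151)
t=4.500: state=(1.458, 1.214)
t=5.000: state=(1.406, 1.272)
t=5.500: state=(1.352, 1.324)
t=6.000: state=(1.296, 1.371)
t=6.500: state=(1.238, 1.412)
t=7.000: state=(1.176, 1.448)
t=7.500: state=(1.110, 1.479)
t=8.000: state=(1.037, 1.505)
t=8.500: state=(0.956, 1.525)
t=8.680: state=(0.924, 1.531)
compare at T: v=0.924, w=1.531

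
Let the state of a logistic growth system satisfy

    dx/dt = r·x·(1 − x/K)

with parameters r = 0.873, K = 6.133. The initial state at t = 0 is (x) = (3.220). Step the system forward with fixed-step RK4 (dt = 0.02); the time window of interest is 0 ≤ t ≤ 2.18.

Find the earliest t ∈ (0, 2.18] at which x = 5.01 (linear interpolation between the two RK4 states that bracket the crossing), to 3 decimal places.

t = 1.598

t=0.000: state=(3.220)
step 1 (dt=0.02): k1=(1.335), k2=(1.335), k3=(1.335), k4=(1.334); state += dt/6·(k1+2k2+2k3+k4)
t=0.020: state=(3.247)
t=0.040: state=(3.273)
t=0.060: state=(3.300)
continuing one RK4 step at a time; state shown every 5 steps (Δt=0.1):
t=0.100: state=(3.353)
t=0.200: state=(3.485)
t=0.300: state=(3.616)
t=0.400: state=(3.744)
t=0.500: state=(3.870)
t=0.600: state=(3.993)
t=0.700: state=(4.113)
t=0.800: state=(4.230)
t=0.900: state=(4.342)
t=1.000: state=(4.451)
t=1.100: state=(4.556)
t=1.200: state=(4.656)
t=1.300: state=(4.751)
t=1.400: state=(4.842)
t=1.500: state=(4.929)
t=1.580: state=(4.995)
next step: t=1.600: state=(5.011) — x has crossed 5.01
linear interpolation between t=1.580 (4.99535) and t=1.600 (5.01144) → t≈1.598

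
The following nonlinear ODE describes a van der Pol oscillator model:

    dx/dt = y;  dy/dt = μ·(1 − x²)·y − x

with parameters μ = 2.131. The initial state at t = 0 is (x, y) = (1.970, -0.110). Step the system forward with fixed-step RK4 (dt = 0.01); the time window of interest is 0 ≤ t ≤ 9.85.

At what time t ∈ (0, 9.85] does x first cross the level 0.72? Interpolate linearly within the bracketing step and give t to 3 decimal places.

t = 2.425

t=0.000: state=(1.970, -0.110)
step 1 (dt=0.01): k1=(-0.110, -1.295), k2=(-0.116, -1.255), k3=(-0.116, -1.256), k4=(-0.123, -1.218); state += dt/6·(k1+2k2+2k3+k4)
t=0.010: state=(1.969, -0.123)
t=0.020: state=(1.968, -0.134)
t=0.030: state=(1.966, -0.145)
continuing one RK4 step at a time; state shown every 50 steps (Δt=0.5):
t=0.500: state=(1.839, -0.333)
t=1.000: state=(1.655, -0.403)
t=1.500: state=(1.430, -0.511)
t=2.000: state=(1.125, -0.740)
t=2.420: state=(0.726, -1.246)
next step: t=2.430: state=(0.714, -1.266) — x has crossed 0.72
linear interpolation between t=2.420 (0.72639) and t=2.430 (0.71383) → t≈2.425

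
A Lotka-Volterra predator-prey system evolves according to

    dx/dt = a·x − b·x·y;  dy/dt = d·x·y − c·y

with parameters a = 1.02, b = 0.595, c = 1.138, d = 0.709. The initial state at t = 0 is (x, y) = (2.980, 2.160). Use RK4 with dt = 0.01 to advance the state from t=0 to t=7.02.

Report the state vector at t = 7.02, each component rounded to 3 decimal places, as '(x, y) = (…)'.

t=0.000: state=(2.980, 2.160)
step 1 (dt=0.01): k1=(-0.790, 2.106), k2=(-0.808, 2.110), k3=(-0.808, 2.110), k4=(-0.825, 2.114); state += dt/6·(k1+2k2+2k3+k4)
t=0.010: state=(2.972, 2.181)
t=0.020: state=(2.963, 2.202)
t=0.030: state=(2.955, 2.224)
continuing one RK4 step at a time; state shown every 25 steps (Δt=0.25):
t=0.250: state=(2.680, 2.692)
t=0.500: state=(2.238, 3.135)
t=0.750: state=(1.775, 3.365)
t=1.000: state=(1.387, 3.345)
t=1.250: state=(1.103, 3.134)
t=1.500: state=(0.914, 2.816)
t=1.750: state=(0.796, 2.463)
t=2.000: state=(0.731, 2.121)
t=2.250: state=(0.704, 1.811)
t=2.500: state=(0.709, 1.544)
t=2.750: state=(0.740, 1.320)
t=3.000: state=(0.795, 1.138)
t=3.250: state=(0.876, 0.992)
t=3.500: state=(0.984, 0.880)
t=3.750: state=(1.122, 0.798)
t=4.000: state=(1.291, 0.743)
t=4.250: state=(1.495, 0.715)
t=4.500: state=(1.736, 0.716)
t=4.750: state=(2.009, 0.750)
t=5.000: state=(2.307, 0.827)
t=5.250: state=(2.608, 0.963)
t=5.500: state=(2.874, 1.179)
t=5.750: state=(3.043, 1.501)
t=6.000: state=(3.044, 1.943)
t=6.250: state=(2.831, 2.468)
t=6.500: state=(2.436, 2.967)
t=6.750: state=(1.967, 3.298)
t=7.000: state=(1.539, 3.382)
t=7.020: state=(1.509, 3.378)

(x, y) = (1.509, 3.378)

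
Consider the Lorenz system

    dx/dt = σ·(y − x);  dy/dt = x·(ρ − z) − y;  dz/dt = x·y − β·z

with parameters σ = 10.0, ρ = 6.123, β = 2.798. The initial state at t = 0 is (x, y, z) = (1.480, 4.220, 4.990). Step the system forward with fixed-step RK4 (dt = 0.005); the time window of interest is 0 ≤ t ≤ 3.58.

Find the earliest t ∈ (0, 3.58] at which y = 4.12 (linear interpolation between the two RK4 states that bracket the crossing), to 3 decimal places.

t = 0.445

t=0.000: state=(1.480, 4.220, 4.990)
step 1 (dt=0.005): k1=(27.400, -2.543, -7.716), k2=(26.651, -2.429, -7.383), k3=(26.673, -2.433, -7.393), k4=(25.945, -2.320, -7.070); state += dt/6·(k1+2k2+2k3+k4)
t=0.005: state=(1.613, 4.208, 4.953)
t=0.010: state=(1.740, 4.197, 4.919)
t=0.015: state=(1.859, 4.187, 4.888)
continuing one RK4 step at a time; state shown every 40 steps (Δt=0.2):
t=0.200: state=(3.809, 4.214, 4.831)
t=0.400: state=(4.166, 4.180, 5.394)
t=0.445: state=(4.160, 4.120, 5.487)
next step: t=0.450: state=(4.158, 4.113, 5.496) — y has crossed 4.12
linear interpolation between t=0.445 (4.12040) and t=0.450 (4.11295) → t≈0.445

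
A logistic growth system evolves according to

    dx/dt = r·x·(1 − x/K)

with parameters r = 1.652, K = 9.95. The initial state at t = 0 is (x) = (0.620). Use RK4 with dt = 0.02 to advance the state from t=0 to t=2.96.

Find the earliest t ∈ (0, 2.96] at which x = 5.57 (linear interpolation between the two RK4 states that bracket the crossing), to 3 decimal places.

t=0.000: state=(0.620)
step 1 (dt=0.02): k1=(0.960), k2=(0.974), k3=(0.974), k4=(0.989); state += dt/6·(k1+2k2+2k3+k4)
t=0.020: state=(0.639)
t=0.040: state=(0.660)
t=0.060: state=(0.680)
continuing one RK4 step at a time; state shown every 5 steps (Δt=0.1):
t=0.100: state=(0.723)
t=0.200: state=(0.842)
t=0.300: state=(0.979)
t=0.400: state=(1.134)
t=0.500: state=(1.311)
t=0.600: state=(1.511)
t=0.700: state=(1.735)
t=0.800: state=(1.985)
t=0.900: state=(2.260)
t=1.000: state=(2.562)
t=1.100: state=(2.888)
t=1.200: state=(3.238)
t=1.300: state=(3.609)
t=1.400: state=(3.997)
t=1.500: state=(4.397)
t=1.600: state=(4.806)
t=1.700: state=(5.216)
t=1.780: state=(5.543)
next step: t=1.800: state=(5.624) — x has crossed 5.57
linear interpolation between t=1.780 (5.54287) and t=1.800 (5.62383) → t≈1.787

t = 1.787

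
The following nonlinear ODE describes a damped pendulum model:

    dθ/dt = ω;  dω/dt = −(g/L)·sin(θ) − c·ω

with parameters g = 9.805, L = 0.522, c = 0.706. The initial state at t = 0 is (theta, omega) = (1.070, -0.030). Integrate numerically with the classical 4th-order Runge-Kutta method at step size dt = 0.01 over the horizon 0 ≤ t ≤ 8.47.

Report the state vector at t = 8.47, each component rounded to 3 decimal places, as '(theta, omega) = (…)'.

(theta, omega) = (-0.003, 0.227)

t=0.000: state=(1.070, -0.030)
step 1 (dt=0.01): k1=(-0.030, -16.456), k2=(-0.112, -16.396), k3=(-0.112, -16.393), k4=(-0.194, -16.330); state += dt/6·(k1+2k2+2k3+k4)
t=0.010: state=(1.069, -0.194)
t=0.020: state=(1.066, -0.357)
t=0.030: state=(1.062, -0.518)
continuing one RK4 step at a time; state shown every 50 steps (Δt=0.5):
t=0.500: state=(-0.324, -3.339)
t=1.000: state=(-0.485, 2.527)
t=1.500: state=(0.610, 0.235)
t=2.000: state=(-0.187, -1.994)
t=2.500: state=(-0.261, 1.570)
t=3.000: state=(0.361, -0.009)
t=3.500: state=(-0.145, -1.096)
t=4.000: state=(-0.121, 1.006)
t=4.500: state=(0.212, -0.154)
t=5.000: state=(-0.111, -0.564)
t=5.500: state=(-0.046, 0.630)
t=6.000: state=(0.121, -0.187)
t=6.500: state=(-0.079, -0.268)
t=7.000: state=(-0.011, 0.381)
t=7.500: state=(0.066, -0.166)
t=8.000: state=(-0.054, -0.114)
t=8.470: state=(-0.003, 0.227)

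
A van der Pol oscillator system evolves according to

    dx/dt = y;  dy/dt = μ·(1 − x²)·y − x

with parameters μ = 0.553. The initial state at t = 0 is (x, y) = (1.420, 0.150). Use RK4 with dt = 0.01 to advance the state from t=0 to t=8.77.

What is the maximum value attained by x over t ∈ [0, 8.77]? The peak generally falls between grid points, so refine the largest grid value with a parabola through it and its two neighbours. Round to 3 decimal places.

max x = 1.970

t=0.000: state=(1.420, 0.150)
step 1 (dt=0.01): k1=(0.150, -1.504), k2=(0.142, -1.501), k3=(0.142, -1.501), k4=(0.135, -1.498); state += dt/6·(k1+2k2+2k3+k4)
t=0.010: state=(1.421, 0.135)
t=0.020: state=(1.423, 0.120)
t=0.030: state=(1.424, 0.105)
continuing one RK4 step at a time; state shown every 50 steps (Δt=0.5):
t=0.500: state=(1.323, -0.502)
t=1.000: state=(0.941, -1.017)
t=1.500: state=(0.303, -1.543)
t=2.000: state=(-0.585, -1.930)
t=2.500: state=(-1.459, -1.355)
t=3.000: state=(-1.830, -0.156)
t=3.500: state=(-1.701, 0.591)
t=4.000: state=(-1.284, 1.061)
t=4.500: state=(-0.633, 1.567)
t=5.000: state=(0.297, 2.126)
t=5.500: state=(1.353, 1.839)
t=6.000: state=(1.930, 0.439)
t=6.500: state=(1.891, -0.477)
t=7.000: state=(1.526, -0.952)
t=7.500: state=(0.942, -1.400)
t=8.000: state=(0.100, -1.985)
t=8.500: state=(-0.989, -2.191)
t=8.770: state=(-1.522, -1.672)
largest grid value and its neighbours: x(6.180)=1.97002, x(6.190)=1.97017, x(6.200)=1.97013
parabola through these three points peaks at t≈6.193 with x≈1.97018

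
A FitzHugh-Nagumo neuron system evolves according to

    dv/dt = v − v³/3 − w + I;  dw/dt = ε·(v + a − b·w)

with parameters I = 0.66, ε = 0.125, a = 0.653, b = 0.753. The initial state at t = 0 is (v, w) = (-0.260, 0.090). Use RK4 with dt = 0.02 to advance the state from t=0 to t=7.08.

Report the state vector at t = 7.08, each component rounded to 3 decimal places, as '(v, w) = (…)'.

t=0.000: state=(-0.260, 0.090)
step 1 (dt=0.02): k1=(0.316, 0.041), k2=(0.318, 0.041), k3=(0.318, 0.041), k4=(0.321, 0.041); state += dt/6·(k1+2k2+2k3+k4)
t=0.020: state=(-0.254, 0.091)
t=0.040: state=(-0.247, 0.092)
t=0.060: state=(-0.241, 0.093)
continuing one RK4 step at a time; state shown every 25 steps (Δt=0.5):
t=0.500: state=(-0.064, 0.115)
t=1.000: state=(0.236, 0.155)
t=1.500: state=(0.679, 0.215)
t=2.000: state=(1.202, 0.302)
t=2.500: state=(1.582, 0.415)
t=3.000: state=(1.730, 0.537)
t=3.500: state=(1.747, 0.659)
t=4.000: state=(1.716, 0.775)
t=4.500: state=(1.669, 0.882)
t=5.000: state=(1.615, 0.982)
t=5.500: state=(1.558, 1.073)
t=6.000: state=(1.499, 1.157)
t=6.500: state=(1.437, 1.234)
t=7.000: state=(1.373, 1.302)
t=7.080: state=(1.362, 1.313)

(v, w) = (1.362, 1.313)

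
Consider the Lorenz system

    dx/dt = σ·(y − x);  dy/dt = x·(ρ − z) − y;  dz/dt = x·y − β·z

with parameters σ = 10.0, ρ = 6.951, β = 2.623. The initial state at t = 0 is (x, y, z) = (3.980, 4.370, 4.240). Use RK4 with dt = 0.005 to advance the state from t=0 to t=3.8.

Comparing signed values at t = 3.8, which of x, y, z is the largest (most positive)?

t=0.000: state=(3.980, 4.370, 4.240)
step 1 (dt=0.005): k1=(3.900, 6.420, 6.271), k2=(3.963, 6.368, 6.337), k3=(3.960, 6.368, 6.336), k4=(4.020, 6.315, 6.402); state += dt/6·(k1+2k2+2k3+k4)
t=0.005: state=(4.000, 4.402, 4.272)
t=0.010: state=(4.020, 4.433, 4.304)
t=0.015: state=(4.041, 4.464, 4.337)
continuing one RK4 step at a time; state shown every 40 steps (Δt=0.2):
t=0.200: state=(4.814, 5.088, 5.894)
t=0.400: state=(4.746, 4.425, 7.148)
t=0.600: state=(3.910, 3.503, 6.840)
t=0.800: state=(3.369, 3.250, 5.886)
t=1.000: state=(3.404, 3.538, 5.241)
t=1.200: state=(3.807, 4.047, 5.243)
t=1.400: state=(4.228, 4.374, 5.789)
t=1.600: state=(4.310, 4.245, 6.336)
t=1.800: state=(4.050, 3.888, 6.389)
t=2.000: state=(3.779, 3.689, 6.057)
t=2.200: state=(3.720, 3.748, 5.732)
t=2.400: state=(3.854, 3.946, 5.660)
t=2.600: state=(4.030, 4.100, 5.836)
t=2.800: state=(4.096, 4.090, 6.061)
t=3.000: state=(4.022, 3.964, 6.134)
t=3.200: state=(3.909, 3.863, 6.034)
t=3.400: state=(3.860, 3.860, 5.894)
t=3.600: state=(3.897, 3.930, 5.837)
t=3.800: state=(3.967, 3.999, 5.886)
compare at T: x=3.967, y=3.999, z=5.886

largest component: z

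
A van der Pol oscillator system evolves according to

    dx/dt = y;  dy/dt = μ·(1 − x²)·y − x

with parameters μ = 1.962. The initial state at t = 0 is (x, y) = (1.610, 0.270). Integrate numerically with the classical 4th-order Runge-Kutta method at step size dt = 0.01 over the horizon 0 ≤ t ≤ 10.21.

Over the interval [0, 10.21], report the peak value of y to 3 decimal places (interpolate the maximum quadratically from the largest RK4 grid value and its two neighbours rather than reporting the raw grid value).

max y = 3.771

t=0.000: state=(1.610, 0.270)
step 1 (dt=0.01): k1=(0.270, -2.453), k2=(0.258, -2.419), k3=(0.258, -2.419), k4=(0.246, -2.384); state += dt/6·(k1+2k2+2k3+k4)
t=0.010: state=(1.613, 0.246)
t=0.020: state=(1.615, 0.222)
t=0.030: state=(1.617, 0.199)
continuing one RK4 step at a time; state shown every 50 steps (Δt=0.5):
t=0.500: state=(1.550, -0.356)
t=1.000: state=(1.313, -0.586)
t=1.500: state=(0.942, -0.952)
t=2.000: state=(0.237, -2.116)
t=2.500: state=(-1.349, -3.369)
t=3.000: state=(-2.018, 0.001)
t=3.500: state=(-1.901, 0.335)
t=4.000: state=(-1.714, 0.410)
t=4.500: state=(-1.486, 0.512)
t=5.000: state=(-1.186, 0.717)
t=5.500: state=(-0.714, 1.277)
t=6.000: state=(0.317, 3.179)
t=6.500: state=(1.864, 1.412)
t=7.000: state=(1.988, -0.243)
t=7.500: state=(1.828, -0.367)
t=8.000: state=(1.626, -0.445)
t=8.500: state=(1.374, -0.577)
t=9.000: state=(1.023, -0.875)
t=9.500: state=(0.400, -1.814)
t=10.000: state=(-1.057, -3.740)
t=10.210: state=(-1.714, -2.212)
largest grid value and its neighbours: y(6.160)=3.76566, y(6.170)=3.77060, y(6.180)=3.77004
parabola through these three points peaks at t≈6.174 with y≈3.77104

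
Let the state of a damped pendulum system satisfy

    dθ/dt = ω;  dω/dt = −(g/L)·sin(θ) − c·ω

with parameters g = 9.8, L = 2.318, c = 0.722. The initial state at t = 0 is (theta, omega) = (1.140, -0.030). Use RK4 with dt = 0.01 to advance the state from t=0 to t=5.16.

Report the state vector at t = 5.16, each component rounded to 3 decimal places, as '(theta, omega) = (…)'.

(theta, omega) = (-0.145, 0.248)

t=0.000: state=(1.140, -0.030)
step 1 (dt=0.01): k1=(-0.030, -3.820), k2=(-0.049, -3.806), k3=(-0.049, -3.806), k4=(-0.068, -3.792); state += dt/6·(k1+2k2+2k3+k4)
t=0.010: state=(1.140, -0.068)
t=0.020: state=(1.139, -0.106)
t=0.030: state=(1.137, -0.143)
continuing one RK4 step at a time; state shown every 20 steps (Δt=0.2):
t=0.200: state=(1.062, -0.732)
t=0.400: state=(0.858, -1.280)
t=0.600: state=(0.564, -1.621)
t=0.800: state=(0.227, -1.702)
t=1.000: state=(-0.100, -1.518)
t=1.200: state=(-0.367, -1.125)
t=1.400: state=(-0.542, -0.621)
t=1.600: state=(-0.614, -0.101)
t=1.800: state=(-0.586, 0.362)
t=2.000: state=(-0.477, 0.715)
t=2.200: state=(-0.310, 0.922)
t=2.400: state=(-0.119, 0.964)
t=2.600: state=(0.065, 0.852)
t=2.800: state=(0.214, 0.624)
t=3.000: state=(0.310, 0.331)
t=3.200: state=(0.346, 0.029)
t=3.400: state=(0.324, -0.237)
t=3.600: state=(0.256, -0.432)
t=3.800: state=(0.158, -0.536)
t=4.000: state=(0.048, -0.544)
t=4.200: state=(-0.054, -0.466)
t=4.400: state=(-0.134, -0.327)
t=4.600: state=(-0.183, -0.156)
t=4.800: state=(-0.197, 0.016)
t=5.000: state=(-0.178, 0.162)
t=5.160: state=(-0.145, 0.248)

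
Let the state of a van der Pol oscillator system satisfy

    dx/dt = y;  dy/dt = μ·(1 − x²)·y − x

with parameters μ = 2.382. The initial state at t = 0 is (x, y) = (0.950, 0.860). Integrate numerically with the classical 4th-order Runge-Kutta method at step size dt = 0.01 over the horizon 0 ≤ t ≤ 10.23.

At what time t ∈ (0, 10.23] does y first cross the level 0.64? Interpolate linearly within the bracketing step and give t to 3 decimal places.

t = 0.196

t=0.000: state=(0.950, 0.860)
step 1 (dt=0.01): k1=(0.860, -0.750), k2=(0.856, -0.772), k3=(0.856, -0.772), k4=(0.852, -0.794); state += dt/6·(k1+2k2+2k3+k4)
t=0.010: state=(0.959, 0.852)
t=0.020: state=(0.967, 0.844)
t=0.030: state=(0.975, 0.836)
t=0.190: state=(1.095, 0.649)
next step: t=0.200: state=(1.102, 0.634) — y has crossed 0.64
linear interpolation between t=0.190 (0.64859) and t=0.200 (0.63445) → t≈0.196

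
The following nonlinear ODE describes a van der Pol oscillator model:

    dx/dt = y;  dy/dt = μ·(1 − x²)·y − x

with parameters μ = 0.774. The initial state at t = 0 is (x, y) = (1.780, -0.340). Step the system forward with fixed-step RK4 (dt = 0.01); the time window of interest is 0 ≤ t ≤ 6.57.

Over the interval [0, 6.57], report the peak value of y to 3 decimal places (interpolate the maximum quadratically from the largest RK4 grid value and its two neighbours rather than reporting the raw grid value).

t=0.000: state=(1.780, -0.340)
step 1 (dt=0.01): k1=(-0.340, -1.209), k2=(-0.346, -1.199), k3=(-0.346, -1.199), k4=(-0.352, -1.189); state += dt/6·(k1+2k2+2k3+k4)
t=0.010: state=(1.777, -0.352)
t=0.020: state=(1.773, -0.364)
t=0.030: state=(1.769, -0.375)
continuing one RK4 step at a time; state shown every 25 steps (Δt=0.25):
t=0.250: state=(1.662, -0.592)
t=0.500: state=(1.489, -0.788)
t=0.750: state=(1.268, -0.979)
t=1.000: state=(0.996, -1.203)
t=1.250: state=(0.661, -1.490)
t=1.500: state=(0.244, -1.857)
t=1.750: state=(-0.270, -2.245)
t=2.000: state=(-0.860, -2.403)
t=2.250: state=(-1.420, -1.974)
t=2.500: state=(-1.806, -1.083)
t=2.750: state=(-1.971, -0.280)
t=3.000: state=(-1.973, 0.219)
t=3.250: state=(-1.879, 0.506)
t=3.500: state=(-1.728, 0.694)
t=3.750: state=(-1.534, 0.853)
t=4.000: state=(-1.300, 1.025)
t=4.250: state=(-1.018, 1.239)
t=4.500: state=(-0.674, 1.525)
t=4.750: state=(-0.248, 1.897)
t=5.000: state=(0.277, 2.293)
t=5.250: state=(0.879, 2.445)
t=5.500: state=(1.447, 1.986)
t=5.750: state=(1.832, 1.065)
t=6.000: state=(1.990, 0.257)
t=6.250: state=(1.987, -0.236)
t=6.500: state=(1.890, -0.515)
t=6.570: state=(1.852, -0.572)
largest grid value and its neighbours: y(5.200)=2.45492, y(5.210)=2.45502, y(5.220)=2.45414
parabola through these three points peaks at t≈5.206 with y≈2.45509

max y = 2.455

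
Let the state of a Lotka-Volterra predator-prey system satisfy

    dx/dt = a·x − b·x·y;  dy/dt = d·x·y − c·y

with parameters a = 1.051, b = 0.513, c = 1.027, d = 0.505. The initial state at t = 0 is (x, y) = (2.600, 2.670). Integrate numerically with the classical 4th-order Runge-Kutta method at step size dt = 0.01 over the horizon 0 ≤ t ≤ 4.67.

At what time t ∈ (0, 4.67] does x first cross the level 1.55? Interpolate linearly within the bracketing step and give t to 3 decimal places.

t = 1.291

t=0.000: state=(2.600, 2.670)
step 1 (dt=0.01): k1=(-0.829, 0.764), k2=(-0.832, 0.759), k3=(-0.832, 0.759), k4=(-0.836, 0.755); state += dt/6·(k1+2k2+2k3+k4)
t=0.010: state=(2.592, 2.678)
t=0.020: state=(2.583, 2.685)
t=0.030: state=(2.575, 2.692)
continuing one RK4 step at a time; state shown every 20 steps (Δt=0.2):
t=0.200: state=(2.422, 2.802)
t=0.400: state=(2.231, 2.887)
t=0.600: state=(2.043, 2.917)
t=0.800: state=(1.871, 2.894)
t=1.000: state=(1.721, 2.824)
t=1.200: state=(1.597, 2.719)
t=1.290: state=(1.551, 2.663)
next step: t=1.300: state=(1.546, 2.656) — x has crossed 1.55
linear interpolation between t=1.290 (1.55059) and t=1.300 (1.54574) → t≈1.291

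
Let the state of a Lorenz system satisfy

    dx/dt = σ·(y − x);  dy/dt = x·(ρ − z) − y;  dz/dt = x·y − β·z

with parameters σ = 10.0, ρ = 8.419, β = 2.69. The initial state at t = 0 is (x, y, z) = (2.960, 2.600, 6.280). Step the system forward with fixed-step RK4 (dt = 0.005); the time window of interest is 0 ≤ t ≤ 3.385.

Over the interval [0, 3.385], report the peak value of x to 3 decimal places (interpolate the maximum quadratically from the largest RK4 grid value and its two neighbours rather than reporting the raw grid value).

t=0.000: state=(2.960, 2.600, 6.280)
step 1 (dt=0.005): k1=(-3.600, 3.731, -9.197), k2=(-3.417, 3.771, -9.131), k3=(-3.420, 3.771, -9.130), k4=(-3.240, 3.810, -9.063); state += dt/6·(k1+2k2+2k3+k4)
t=0.005: state=(2.943, 2.619, 6.234)
t=0.010: state=(2.928, 2.638, 6.189)
t=0.015: state=(2.914, 2.658, 6.145)
continuing one RK4 step at a time; state shown every 40 steps (Δt=0.2):
t=0.200: state=(3.212, 3.671, 5.108)
t=0.400: state=(4.473, 5.193, 5.689)
t=0.600: state=(5.557, 5.763, 7.848)
t=0.800: state=(5.091, 4.530, 8.934)
t=1.000: state=(4.005, 3.607, 7.948)
t=1.200: state=(3.673, 3.727, 6.730)
t=1.400: state=(4.096, 4.424, 6.369)
t=1.600: state=(4.767, 5.043, 7.046)
t=1.800: state=(4.980, 4.897, 7.964)
t=2.000: state=(4.565, 4.300, 8.035)
t=2.200: state=(4.155, 4.043, 7.440)
t=2.400: state=(4.151, 4.248, 6.973)
t=2.600: state=(4.447, 4.614, 7.034)
t=2.800: state=(4.695, 4.752, 7.467)
t=3.000: state=(4.645, 4.551, 7.744)
t=3.200: state=(4.419, 4.314, 7.608)
t=3.385: state=(4.301, 4.285, 7.333)
largest grid value and its neighbours: x(0.640)=5.60180, x(0.645)=5.60192, x(0.650)=5.60084
parabola through these three points peaks at t≈0.643 with x≈5.60202

max x = 5.602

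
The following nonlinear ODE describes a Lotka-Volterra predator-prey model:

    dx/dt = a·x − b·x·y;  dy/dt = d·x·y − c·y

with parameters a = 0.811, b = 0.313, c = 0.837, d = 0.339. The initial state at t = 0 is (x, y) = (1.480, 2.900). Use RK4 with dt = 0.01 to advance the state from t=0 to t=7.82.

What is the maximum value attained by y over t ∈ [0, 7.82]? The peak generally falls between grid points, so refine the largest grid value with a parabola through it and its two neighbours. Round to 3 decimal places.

t=0.000: state=(1.480, 2.900)
step 1 (dt=0.01): k1=(-0.143, -0.972), k2=(-0.141, -0.971), k3=(-0.141, -0.971), k4=(-0.138, -0.970); state += dt/6·(k1+2k2+2k3+k4)
t=0.010: state=(1.479, 2.890)
t=0.020: state=(1.477, 2.881)
t=0.030: state=(1.476, 2.871)
continuing one RK4 step at a time; state shown every 50 steps (Δt=0.5):
t=0.500: state=(1.463, 2.445)
t=1.000: state=(1.542, 2.073)
t=1.500: state=(1.712, 1.795)
t=2.000: state=(1.969, 1.612)
t=2.500: state=(2.314, 1.523)
t=3.000: state=(2.736, 1.536)
t=3.500: state=(3.199, 1.671)
t=4.000: state=(3.620, 1.963)
t=4.500: state=(3.856, 2.443)
t=5.000: state=(3.759, 3.082)
t=5.500: state=(3.309, 3.707)
t=6.000: state=(2.690, 4.058)
t=6.500: state=(2.135, 4.011)
t=7.000: state=(1.753, 3.660)
t=7.500: state=(1.539, 3.176)
t=7.820: state=(1.474, 2.860)
largest grid value and its neighbours: y(6.170)=4.08513, y(6.180)=4.08528, y(6.190)=4.08527
parabola through these three points peaks at t≈6.184 with y≈4.08530

max y = 4.085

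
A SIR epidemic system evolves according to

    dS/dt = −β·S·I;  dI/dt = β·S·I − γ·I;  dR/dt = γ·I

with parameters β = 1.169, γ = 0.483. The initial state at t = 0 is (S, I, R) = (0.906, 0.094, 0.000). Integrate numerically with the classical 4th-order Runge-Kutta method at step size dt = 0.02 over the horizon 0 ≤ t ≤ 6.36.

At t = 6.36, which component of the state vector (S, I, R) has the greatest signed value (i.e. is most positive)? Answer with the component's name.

t=0.000: state=(0.906, 0.094, 0.000)
step 1 (dt=0.02): k1=(-0.100, 0.054, 0.045), k2=(-0.100, 0.054, 0.046), k3=(-0.100, 0.054, 0.046), k4=(-0.100, 0.055, 0.046); state += dt/6·(k1+2k2+2k3+k4)
t=0.020: state=(0.904, 0.095, 0.001)
t=0.040: state=(0.902, 0.096, 0.002)
t=0.060: state=(0.900, 0.097, 0.003)
continuing one RK4 step at a time; state shown every 25 steps (Δt=0.5):
t=0.500: state=(0.850, 0.123, 0.026)
t=1.000: state=(0.784, 0.156, 0.060)
t=1.500: state=(0.708, 0.190, 0.102)
t=2.000: state=(0.628, 0.221, 0.151)
t=2.500: state=(0.548, 0.244, 0.208)
t=3.000: state=(0.473, 0.258, 0.269)
t=3.500: state=(0.406, 0.262, 0.332)
t=4.000: state=(0.349, 0.257, 0.395)
t=4.500: state=(0.301, 0.244, 0.455)
t=5.000: state=(0.262, 0.226, 0.512)
t=5.500: state=(0.231, 0.205, 0.564)
t=6.000: state=(0.207, 0.183, 0.611)
t=6.360: state=(0.192, 0.167, 0.641)
compare at T: S=0.192, I=0.167, R=0.641

largest component: R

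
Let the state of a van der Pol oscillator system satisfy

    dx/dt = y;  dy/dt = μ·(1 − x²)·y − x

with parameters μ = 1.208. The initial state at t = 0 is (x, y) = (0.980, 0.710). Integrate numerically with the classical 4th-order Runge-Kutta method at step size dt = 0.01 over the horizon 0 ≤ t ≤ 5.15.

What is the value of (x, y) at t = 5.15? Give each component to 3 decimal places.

(x, y) = (-0.436, 1.699)

t=0.000: state=(0.980, 0.710)
step 1 (dt=0.01): k1=(0.710, -0.946), k2=(0.705, -0.956), k3=(0.705, -0.956), k4=(0.700, -0.965); state += dt/6·(k1+2k2+2k3+k4)
t=0.010: state=(0.987, 0.700)
t=0.020: state=(0.994, 0.691)
t=0.030: state=(1.001, 0.681)
continuing one RK4 step at a time; state shown every 20 steps (Δt=0.2):
t=0.200: state=(1.101, 0.489)
t=0.400: state=(1.173, 0.235)
t=0.600: state=(1.195, -0.013)
t=0.800: state=(1.170, -0.238)
t=1.000: state=(1.101, -0.442)
t=1.200: state=(0.993, -0.640)
t=1.400: state=(0.845, -0.852)
t=1.600: state=(0.650, -1.105)
t=1.800: state=(0.398, -1.430)
t=2.000: state=(0.072, -1.847)
t=2.200: state=(-0.345, -2.308)
t=2.400: state=(-0.839, -2.566)
t=2.600: state=(-1.330, -2.232)
t=2.800: state=(-1.694, -1.357)
t=3.000: state=(-1.876, -0.514)
t=3.200: state=(-1.921, 0.010)
t=3.400: state=(-1.889, 0.288)
t=3.600: state=(-1.815, 0.441)
t=3.800: state=(-1.716, 0.542)
t=4.000: state=(-1.599, 0.627)
t=4.200: state=(-1.465, 0.715)
t=4.400: state=(-1.312, 0.821)
t=4.600: state=(-1.134, 0.959)
t=4.800: state=(-0.925, 1.150)
t=5.000: state=(-0.669, 1.421)
t=5.150: state=(-0.436, 1.699)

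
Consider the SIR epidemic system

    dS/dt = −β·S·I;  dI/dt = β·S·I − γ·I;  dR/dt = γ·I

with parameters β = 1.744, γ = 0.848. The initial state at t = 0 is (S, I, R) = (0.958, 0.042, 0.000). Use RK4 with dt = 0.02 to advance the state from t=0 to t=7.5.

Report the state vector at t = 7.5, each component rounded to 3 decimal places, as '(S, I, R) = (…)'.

t=0.000: state=(0.958, 0.042, 0.000)
step 1 (dt=0.02): k1=(-0.070, 0.035, 0.036), k2=(-0.071, 0.035, 0.036), k3=(-0.071, 0.035, 0.036), k4=(-0.071, 0.035, 0.036); state += dt/6·(k1+2k2+2k3+k4)
t=0.020: state=(0.957, 0.043, 0.001)
t=0.040: state=(0.955, 0.043, 0.001)
t=0.060: state=(0.954, 0.044, 0.002)
continuing one RK4 step at a time; state shown every 25 steps (Δt=0.5):
t=0.500: state=(0.916, 0.062, 0.022)
t=1.000: state=(0.858, 0.088, 0.054)
t=1.500: state=(0.784, 0.119, 0.097)
t=2.000: state=(0.698, 0.148, 0.154)
t=2.500: state=(0.607, 0.171, 0.222)
t=3.000: state=(0.519, 0.183, 0.298)
t=3.500: state=(0.443, 0.182, 0.375)
t=4.000: state=(0.379, 0.170, 0.450)
t=4.500: state=(0.330, 0.152, 0.519)
t=5.000: state=(0.291, 0.130, 0.579)
t=5.500: state=(0.263, 0.108, 0.629)
t=6.000: state=(0.241, 0.088, 0.671)
t=6.500: state=(0.225, 0.071, 0.704)
t=7.000: state=(0.213, 0.056, 0.731)
t=7.500: state=(0.204, 0.044, 0.752)

(S, I, R) = (0.204, 0.044, 0.752)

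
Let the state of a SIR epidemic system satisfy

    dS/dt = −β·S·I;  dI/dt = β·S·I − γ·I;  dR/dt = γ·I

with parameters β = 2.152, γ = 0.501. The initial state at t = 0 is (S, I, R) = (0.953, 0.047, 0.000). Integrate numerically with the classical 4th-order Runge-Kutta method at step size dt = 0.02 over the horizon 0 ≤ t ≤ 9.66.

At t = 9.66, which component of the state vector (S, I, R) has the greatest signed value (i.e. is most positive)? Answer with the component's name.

largest component: R

t=0.000: state=(0.953, 0.047, 0.000)
step 1 (dt=0.02): k1=(-0.096, 0.073, 0.024), k2=(-0.098, 0.074, 0.024), k3=(-0.098, 0.074, 0.024), k4=(-0.099, 0.075, 0.024); state += dt/6·(k1+2k2+2k3+k4)
t=0.020: state=(0.951, 0.048, 0.000)
t=0.040: state=(0.949, 0.050, 0.001)
t=0.060: state=(0.947, 0.052, 0.001)
continuing one RK4 step at a time; state shown every 25 steps (Δt=0.5):
t=0.500: state=(0.884, 0.099, 0.018)
t=1.000: state=(0.760, 0.187, 0.053)
t=1.500: state=(0.585, 0.301, 0.114)
t=2.000: state=(0.400, 0.398, 0.202)
t=2.500: state=(0.254, 0.438, 0.308)
t=3.000: state=(0.159, 0.424, 0.417)
t=3.500: state=(0.103, 0.379, 0.518)
t=4.000: state=(0.071, 0.323, 0.606)
t=4.500: state=(0.051, 0.269, 0.680)
t=5.000: state=(0.040, 0.219, 0.741)
t=5.500: state=(0.032, 0.177, 0.791)
t=6.000: state=(0.027, 0.143, 0.831)
t=6.500: state=(0.023, 0.114, 0.863)
t=7.000: state=(0.021, 0.091, 0.888)
t=7.500: state=(0.019, 0.072, 0.908)
t=8.000: state=(0.018, 0.057, 0.925)
t=8.500: state=(0.017, 0.046, 0.937)
t=9.000: state=(0.016, 0.036, 0.948)
t=9.500: state=(0.016, 0.029, 0.956)
t=9.660: state=(0.016, 0.027, 0.958)
compare at T: S=0.016, I=0.027, R=0.958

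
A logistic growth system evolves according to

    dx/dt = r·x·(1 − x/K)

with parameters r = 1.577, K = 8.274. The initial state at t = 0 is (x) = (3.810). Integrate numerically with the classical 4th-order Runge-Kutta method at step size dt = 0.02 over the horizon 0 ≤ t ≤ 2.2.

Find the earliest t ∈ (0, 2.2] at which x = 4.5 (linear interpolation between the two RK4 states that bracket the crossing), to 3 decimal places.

t = 0.212

t=0.000: state=(3.810)
step 1 (dt=0.02): k1=(3.242), k2=(3.245), k3=(3.245), k4=(3.249); state += dt/6·(k1+2k2+2k3+k4)
t=0.020: state=(3.875)
t=0.040: state=(3.940)
t=0.060: state=(4.005)
continuing one RK4 step at a time; state shown every 5 steps (Δt=0.1):
t=0.100: state=(4.136)
t=0.200: state=(4.461)
next step: t=0.220: state=(4.526) — x has crossed 4.5
linear interpolation between t=0.200 (4.46106) and t=0.220 (4.52581) → t≈0.212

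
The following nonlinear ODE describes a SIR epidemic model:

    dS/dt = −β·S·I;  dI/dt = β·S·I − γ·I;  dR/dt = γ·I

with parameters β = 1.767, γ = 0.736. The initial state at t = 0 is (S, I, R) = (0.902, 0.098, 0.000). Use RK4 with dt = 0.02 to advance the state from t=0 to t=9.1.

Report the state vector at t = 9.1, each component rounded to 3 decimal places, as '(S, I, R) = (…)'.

t=0.000: state=(0.902, 0.098, 0.000)
step 1 (dt=0.02): k1=(-0.156, 0.084, 0.072), k2=(-0.157, 0.085, 0.073), k3=(-0.157, 0.085, 0.073), k4=(-0.158, 0.085, 0.073); state += dt/6·(k1+2k2+2k3+k4)
t=0.020: state=(0.899, 0.100, 0.001)
t=0.040: state=(0.896, 0.101, 0.003)
t=0.060: state=(0.892, 0.103, 0.004)
continuing one RK4 step at a time; state shown every 25 steps (Δt=0.5):
t=0.500: state=(0.811, 0.145, 0.044)
t=1.000: state=(0.698, 0.195, 0.107)
t=1.500: state=(0.576, 0.237, 0.187)
t=2.000: state=(0.461, 0.259, 0.279)
t=2.500: state=(0.366, 0.258, 0.375)
t=3.000: state=(0.294, 0.239, 0.467)
t=3.500: state=(0.241, 0.209, 0.550)
t=4.000: state=(0.203, 0.176, 0.621)
t=4.500: state=(0.176, 0.144, 0.680)
t=5.000: state=(0.157, 0.115, 0.727)
t=5.500: state=(0.144, 0.091, 0.765)
t=6.000: state=(0.134, 0.071, 0.795)
t=6.500: state=(0.127, 0.055, 0.818)
t=7.000: state=(0.121, 0.043, 0.836)
t=7.500: state=(0.117, 0.033, 0.850)
t=8.000: state=(0.114, 0.025, 0.860)
t=8.500: state=(0.112, 0.019, 0.869)
t=9.000: state=(0.110, 0.015, 0.875)
t=9.100: state=(0.110, 0.014, 0.876)

(S, I, R) = (0.110, 0.014, 0.876)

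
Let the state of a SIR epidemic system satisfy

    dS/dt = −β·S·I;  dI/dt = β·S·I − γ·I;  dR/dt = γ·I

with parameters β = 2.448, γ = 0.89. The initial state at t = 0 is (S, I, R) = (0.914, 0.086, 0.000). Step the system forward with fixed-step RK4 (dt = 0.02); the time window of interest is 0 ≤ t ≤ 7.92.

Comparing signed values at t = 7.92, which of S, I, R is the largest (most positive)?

t=0.000: state=(0.914, 0.086, 0.000)
step 1 (dt=0.02): k1=(-0.192, 0.116, 0.077), k2=(-0.195, 0.117, 0.078), k3=(-0.195, 0.117, 0.078), k4=(-0.197, 0.118, 0.079); state += dt/6·(k1+2k2+2k3+k4)
t=0.020: state=(0.910, 0.088, 0.002)
t=0.040: state=(0.906, 0.091, 0.003)
t=0.060: state=(0.902, 0.093, 0.005)
continuing one RK4 step at a time; state shown every 25 steps (Δt=0.5):
t=0.500: state=(0.790, 0.157, 0.053)
t=1.000: state=(0.619, 0.239, 0.142)
t=1.500: state=(0.445, 0.293, 0.262)
t=2.000: state=(0.308, 0.297, 0.395)
t=2.500: state=(0.219, 0.261, 0.520)
t=3.000: state=(0.164, 0.211, 0.625)
t=3.500: state=(0.130, 0.162, 0.708)
t=4.000: state=(0.110, 0.120, 0.770)
t=4.500: state=(0.097, 0.087, 0.816)
t=5.000: state=(0.088, 0.062, 0.849)
t=5.500: state=(0.083, 0.044, 0.873)
t=6.000: state=(0.079, 0.031, 0.889)
t=6.500: state=(0.077, 0.022, 0.901)
t=7.000: state=(0.075, 0.016, 0.910)
t=7.500: state=(0.074, 0.011, 0.915)
t=7.920: state=(0.073, 0.008, 0.919)
compare at T: S=0.073, I=0.008, R=0.919

largest component: R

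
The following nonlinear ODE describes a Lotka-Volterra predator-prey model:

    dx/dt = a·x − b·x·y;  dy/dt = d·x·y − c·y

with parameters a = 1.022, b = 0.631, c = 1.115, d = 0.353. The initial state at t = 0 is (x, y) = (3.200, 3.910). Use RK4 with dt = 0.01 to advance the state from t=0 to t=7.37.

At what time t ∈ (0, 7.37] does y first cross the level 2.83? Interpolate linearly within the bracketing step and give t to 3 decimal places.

t=0.000: state=(3.200, 3.910)
step 1 (dt=0.01): k1=(-4.625, 0.057), k2=(-4.592, 0.025), k3=(-4.592, 0.025), k4=(-4.559, -0.006); state += dt/6·(k1+2k2+2k3+k4)
t=0.010: state=(3.154, 3.910)
t=0.020: state=(3.109, 3.910)
t=0.030: state=(3.064, 3.909)
continuing one RK4 step at a time; state shown every 25 steps (Δt=0.25):
t=0.250: state=(2.248, 3.752)
t=0.500: state=(1.653, 3.365)
t=0.750: state=(1.302, 2.897)
t=0.780: state=(1.271, 2.840)
next step: t=0.790: state=(1.262, 2.821) — y has crossed 2.83
linear interpolation between t=0.780 (2.83992) and t=0.790 (2.82102) → t≈0.785

t = 0.785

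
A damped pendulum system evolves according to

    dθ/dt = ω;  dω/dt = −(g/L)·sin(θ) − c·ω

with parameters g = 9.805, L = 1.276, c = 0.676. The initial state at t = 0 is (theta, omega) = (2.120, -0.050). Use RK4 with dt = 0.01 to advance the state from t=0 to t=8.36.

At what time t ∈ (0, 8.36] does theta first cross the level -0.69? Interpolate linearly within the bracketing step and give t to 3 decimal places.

t = 1.061

t=0.000: state=(2.120, -0.050)
step 1 (dt=0.01): k1=(-0.050, -6.520), k2=(-0.083, -6.499), k3=(-0.082, -6.500), k4=(-0.115, -6.480); state += dt/6·(k1+2k2+2k3+k4)
t=0.010: state=(2.119, -0.115)
t=0.020: state=(2.118, -0.180)
t=0.030: state=(2.116, -0.244)
continuing one RK4 step at a time; state shown every 50 steps (Δt=0.5):
t=0.500: state=(1.318, -3.099)
t=1.000: state=(-0.508, -3.184)
t=1.060: state=(-0.687, -2.803)
next step: t=1.070: state=(-0.715, -2.734) — theta has crossed -0.69
linear interpolation between t=1.060 (-0.68743) and t=1.070 (-0.71511) → t≈1.061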